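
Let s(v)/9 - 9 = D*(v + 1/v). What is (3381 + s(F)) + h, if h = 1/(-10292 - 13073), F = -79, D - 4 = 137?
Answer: -178686174079/1845835 ≈ -96805.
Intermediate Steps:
D = 141 (D = 4 + 137 = 141)
h = -1/23365 (h = 1/(-23365) = -1/23365 ≈ -4.2799e-5)
s(v) = 81 + 1269*v + 1269/v (s(v) = 81 + 9*(141*(v + 1/v)) = 81 + 9*(141*v + 141/v) = 81 + (1269*v + 1269/v) = 81 + 1269*v + 1269/v)
(3381 + s(F)) + h = (3381 + (81 + 1269*(-79) + 1269/(-79))) - 1/23365 = (3381 + (81 - 100251 + 1269*(-1/79))) - 1/23365 = (3381 + (81 - 100251 - 1269/79)) - 1/23365 = (3381 - 7914699/79) - 1/23365 = -7647600/79 - 1/23365 = -178686174079/1845835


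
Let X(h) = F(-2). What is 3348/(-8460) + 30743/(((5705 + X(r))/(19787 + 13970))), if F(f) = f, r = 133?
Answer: 243880460606/1340205 ≈ 1.8197e+5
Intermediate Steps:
X(h) = -2
3348/(-8460) + 30743/(((5705 + X(r))/(19787 + 13970))) = 3348/(-8460) + 30743/(((5705 - 2)/(19787 + 13970))) = 3348*(-1/8460) + 30743/((5703/33757)) = -93/235 + 30743/((5703*(1/33757))) = -93/235 + 30743/(5703/33757) = -93/235 + 30743*(33757/5703) = -93/235 + 1037791451/5703 = 243880460606/1340205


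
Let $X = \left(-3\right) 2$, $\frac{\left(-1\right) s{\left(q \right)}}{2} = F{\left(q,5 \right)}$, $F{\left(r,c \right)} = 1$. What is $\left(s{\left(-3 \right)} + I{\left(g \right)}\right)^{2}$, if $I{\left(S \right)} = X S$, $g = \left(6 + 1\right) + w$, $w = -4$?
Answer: $400$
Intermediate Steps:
$s{\left(q \right)} = -2$ ($s{\left(q \right)} = \left(-2\right) 1 = -2$)
$g = 3$ ($g = \left(6 + 1\right) - 4 = 7 - 4 = 3$)
$X = -6$
$I{\left(S \right)} = - 6 S$
$\left(s{\left(-3 \right)} + I{\left(g \right)}\right)^{2} = \left(-2 - 18\right)^{2} = \left(-20\right)^{2} = 400$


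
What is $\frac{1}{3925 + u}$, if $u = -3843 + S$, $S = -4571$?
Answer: $- \frac{1}{4489} \approx -0.00022277$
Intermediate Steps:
$u = -8414$ ($u = -3843 - 4571 = -8414$)
$\frac{1}{3925 + u} = \frac{1}{3925 - 8414} = \frac{1}{-4489} = - \frac{1}{4489}$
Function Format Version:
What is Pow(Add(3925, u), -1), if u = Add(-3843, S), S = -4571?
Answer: Rational(-1, 4489) ≈ -0.00022277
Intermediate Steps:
u = -8414 (u = Add(-3843, -4571) = -8414)
Pow(Add(3925, u), -1) = Pow(Add(3925, -8414), -1) = Pow(-4489, -1) = Rational(-1, 4489)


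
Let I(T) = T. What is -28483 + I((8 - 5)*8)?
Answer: -28459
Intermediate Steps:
-28483 + I((8 - 5)*8) = -28483 + (8 - 5)*8 = -28483 + 3*8 = -28483 + 24 = -28459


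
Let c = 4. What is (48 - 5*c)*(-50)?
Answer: -1400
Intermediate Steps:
(48 - 5*c)*(-50) = (48 - 5*4)*(-50) = (48 - 20)*(-50) = 28*(-50) = -1400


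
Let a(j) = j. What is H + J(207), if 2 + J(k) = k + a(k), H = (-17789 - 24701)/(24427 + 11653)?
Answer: 1482247/3608 ≈ 410.82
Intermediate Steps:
H = -4249/3608 (H = -42490/36080 = -42490*1/36080 = -4249/3608 ≈ -1.1777)
J(k) = -2 + 2*k (J(k) = -2 + (k + k) = -2 + 2*k)
H + J(207) = -4249/3608 + (-2 + 2*207) = -4249/3608 + (-2 + 414) = -4249/3608 + 412 = 1482247/3608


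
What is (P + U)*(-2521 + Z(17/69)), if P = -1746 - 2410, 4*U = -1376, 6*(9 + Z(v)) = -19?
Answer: 11399250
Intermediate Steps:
Z(v) = -73/6 (Z(v) = -9 + (1/6)*(-19) = -9 - 19/6 = -73/6)
U = -344 (U = (1/4)*(-1376) = -344)
P = -4156
(P + U)*(-2521 + Z(17/69)) = (-4156 - 344)*(-2521 - 73/6) = -4500*(-15199/6) = 11399250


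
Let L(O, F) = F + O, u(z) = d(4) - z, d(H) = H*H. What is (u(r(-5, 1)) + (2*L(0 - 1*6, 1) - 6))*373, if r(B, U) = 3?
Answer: -1119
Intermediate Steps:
d(H) = H²
u(z) = 16 - z (u(z) = 4² - z = 16 - z)
(u(r(-5, 1)) + (2*L(0 - 1*6, 1) - 6))*373 = ((16 - 1*3) + (2*(1 + (0 - 1*6)) - 6))*373 = ((16 - 3) + (2*(1 + (0 - 6)) - 6))*373 = (13 + (2*(1 - 6) - 6))*373 = (13 + (2*(-5) - 6))*373 = (13 + (-10 - 6))*373 = (13 - 16)*373 = -3*373 = -1119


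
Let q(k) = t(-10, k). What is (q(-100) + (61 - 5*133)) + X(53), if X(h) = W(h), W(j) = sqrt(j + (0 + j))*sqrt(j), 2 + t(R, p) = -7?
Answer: -613 + 53*sqrt(2) ≈ -538.05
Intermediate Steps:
t(R, p) = -9 (t(R, p) = -2 - 7 = -9)
q(k) = -9
W(j) = j*sqrt(2) (W(j) = sqrt(j + j)*sqrt(j) = sqrt(2*j)*sqrt(j) = (sqrt(2)*sqrt(j))*sqrt(j) = j*sqrt(2))
X(h) = h*sqrt(2)
(q(-100) + (61 - 5*133)) + X(53) = (-9 + (61 - 5*133)) + 53*sqrt(2) = (-9 + (61 - 665)) + 53*sqrt(2) = (-9 - 604) + 53*sqrt(2) = -613 + 53*sqrt(2)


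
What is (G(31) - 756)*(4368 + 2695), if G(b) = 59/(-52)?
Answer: -278077373/52 ≈ -5.3476e+6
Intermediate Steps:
G(b) = -59/52 (G(b) = 59*(-1/52) = -59/52)
(G(31) - 756)*(4368 + 2695) = (-59/52 - 756)*(4368 + 2695) = -39371/52*7063 = -278077373/52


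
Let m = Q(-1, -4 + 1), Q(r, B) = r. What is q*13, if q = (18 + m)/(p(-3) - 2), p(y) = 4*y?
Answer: -221/14 ≈ -15.786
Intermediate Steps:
m = -1
q = -17/14 (q = (18 - 1)/(4*(-3) - 2) = 17/(-12 - 2) = 17/(-14) = 17*(-1/14) = -17/14 ≈ -1.2143)
q*13 = -17/14*13 = -221/14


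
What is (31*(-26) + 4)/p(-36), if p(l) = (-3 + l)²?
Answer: -802/1521 ≈ -0.52728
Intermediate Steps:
(31*(-26) + 4)/p(-36) = (31*(-26) + 4)/((-3 - 36)²) = (-806 + 4)/((-39)²) = -802/1521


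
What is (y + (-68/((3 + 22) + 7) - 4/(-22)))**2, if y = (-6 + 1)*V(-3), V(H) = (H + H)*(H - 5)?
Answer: 453306681/7744 ≈ 58537.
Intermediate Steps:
V(H) = 2*H*(-5 + H) (V(H) = (2*H)*(-5 + H) = 2*H*(-5 + H))
y = -240 (y = (-6 + 1)*(2*(-3)*(-5 - 3)) = -10*(-3)*(-8) = -5*48 = -240)
(y + (-68/((3 + 22) + 7) - 4/(-22)))**2 = (-240 + (-68/((3 + 22) + 7) - 4/(-22)))**2 = (-240 + (-68/(25 + 7) - 4*(-1/22)))**2 = (-240 + (-68/32 + 2/11))**2 = (-240 + (-68*1/32 + 2/11))**2 = (-240 + (-17/8 + 2/11))**2 = (-240 - 171/88)**2 = (-21291/88)**2 = 453306681/7744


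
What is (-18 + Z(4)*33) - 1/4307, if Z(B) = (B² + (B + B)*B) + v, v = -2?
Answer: 6460499/4307 ≈ 1500.0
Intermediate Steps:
Z(B) = -2 + 3*B² (Z(B) = (B² + (B + B)*B) - 2 = (B² + (2*B)*B) - 2 = (B² + 2*B²) - 2 = 3*B² - 2 = -2 + 3*B²)
(-18 + Z(4)*33) - 1/4307 = (-18 + (-2 + 3*4²)*33) - 1/4307 = (-18 + (-2 + 3*16)*33) - 1*1/4307 = (-18 + (-2 + 48)*33) - 1/4307 = (-18 + 46*33) - 1/4307 = (-18 + 1518) - 1/4307 = 1500 - 1/4307 = 6460499/4307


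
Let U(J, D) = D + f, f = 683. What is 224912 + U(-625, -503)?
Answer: 225092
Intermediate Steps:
U(J, D) = 683 + D (U(J, D) = D + 683 = 683 + D)
224912 + U(-625, -503) = 224912 + (683 - 503) = 224912 + 180 = 225092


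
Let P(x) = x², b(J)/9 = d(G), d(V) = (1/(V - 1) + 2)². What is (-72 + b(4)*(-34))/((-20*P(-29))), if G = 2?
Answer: 1413/8410 ≈ 0.16801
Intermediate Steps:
d(V) = (2 + 1/(-1 + V))² (d(V) = (1/(-1 + V) + 2)² = (2 + 1/(-1 + V))²)
b(J) = 81 (b(J) = 9*((-1 + 2*2)²/(-1 + 2)²) = 9*((-1 + 4)²/1²) = 9*(1*3²) = 9*(1*9) = 9*9 = 81)
(-72 + b(4)*(-34))/((-20*P(-29))) = (-72 + 81*(-34))/((-20*(-29)²)) = (-72 - 2754)/((-20*841)) = -2826/(-16820) = -2826*(-1/16820) = 1413/8410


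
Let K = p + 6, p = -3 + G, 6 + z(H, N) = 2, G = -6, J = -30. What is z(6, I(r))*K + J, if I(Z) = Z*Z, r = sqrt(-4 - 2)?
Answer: -18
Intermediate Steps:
r = I*sqrt(6) (r = sqrt(-6) = I*sqrt(6) ≈ 2.4495*I)
I(Z) = Z**2
z(H, N) = -4 (z(H, N) = -6 + 2 = -4)
p = -9 (p = -3 - 6 = -9)
K = -3 (K = -9 + 6 = -3)
z(6, I(r))*K + J = -4*(-3) - 30 = 12 - 30 = -18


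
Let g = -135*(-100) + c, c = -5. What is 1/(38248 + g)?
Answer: 1/51743 ≈ 1.9326e-5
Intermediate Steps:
g = 13495 (g = -135*(-100) - 5 = 13500 - 5 = 13495)
1/(38248 + g) = 1/(38248 + 13495) = 1/51743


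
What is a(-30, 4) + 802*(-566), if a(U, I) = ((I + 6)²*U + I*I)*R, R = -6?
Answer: -436028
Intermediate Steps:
a(U, I) = -6*I² - 6*U*(6 + I)² (a(U, I) = ((I + 6)²*U + I*I)*(-6) = ((6 + I)²*U + I²)*(-6) = (U*(6 + I)² + I²)*(-6) = (I² + U*(6 + I)²)*(-6) = -6*I² - 6*U*(6 + I)²)
a(-30, 4) + 802*(-566) = (-6*4² - 6*(-30)*(6 + 4)²) + 802*(-566) = (-6*16 - 6*(-30)*10²) - 453932 = (-96 - 6*(-30)*100) - 453932 = (-96 + 18000) - 453932 = 17904 - 453932 = -436028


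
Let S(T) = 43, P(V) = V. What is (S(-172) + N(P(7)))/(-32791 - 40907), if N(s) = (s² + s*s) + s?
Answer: -74/36849 ≈ -0.0020082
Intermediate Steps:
N(s) = s + 2*s² (N(s) = (s² + s²) + s = 2*s² + s = s + 2*s²)
(S(-172) + N(P(7)))/(-32791 - 40907) = (43 + 7*(1 + 2*7))/(-32791 - 40907) = (43 + 7*(1 + 14))/(-73698) = (43 + 7*15)*(-1/73698) = (43 + 105)*(-1/73698) = 148*(-1/73698) = -74/36849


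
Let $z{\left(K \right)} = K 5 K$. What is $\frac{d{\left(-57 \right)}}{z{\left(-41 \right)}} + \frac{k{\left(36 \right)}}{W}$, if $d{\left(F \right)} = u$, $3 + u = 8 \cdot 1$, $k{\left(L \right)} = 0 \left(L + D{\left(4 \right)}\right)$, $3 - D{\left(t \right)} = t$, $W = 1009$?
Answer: $\frac{1}{1681} \approx 0.00059488$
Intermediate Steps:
$D{\left(t \right)} = 3 - t$
$k{\left(L \right)} = 0$ ($k{\left(L \right)} = 0 \left(L + \left(3 - 4\right)\right) = 0 \left(L - 1\right) = 0 \left(-1 + L\right) = 0$)
$u = 5$ ($u = -3 + 8 \cdot 1 = -3 + 8 = 5$)
$z{\left(K \right)} = 5 K^{2}$
$d{\left(F \right)} = 5$
$\frac{d{\left(-57 \right)}}{z{\left(-41 \right)}} + \frac{k{\left(36 \right)}}{W} = \frac{5}{5 \left(-41\right)^{2}} + \frac{0}{1009} = \frac{5}{5 \cdot 1681} + 0 \cdot \frac{1}{1009} = \frac{5}{8405} + 0 = 5 \cdot \frac{1}{8405} + 0 = \frac{1}{1681} + 0 = \frac{1}{1681}$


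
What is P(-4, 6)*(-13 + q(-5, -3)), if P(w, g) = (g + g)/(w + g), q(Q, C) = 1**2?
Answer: -72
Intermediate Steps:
q(Q, C) = 1
P(w, g) = 2*g/(g + w) (P(w, g) = (2*g)/(g + w) = 2*g/(g + w))
P(-4, 6)*(-13 + q(-5, -3)) = (2*6/(6 - 4))*(-13 + 1) = (2*6/2)*(-12) = (2*6*(1/2))*(-12) = 6*(-12) = -72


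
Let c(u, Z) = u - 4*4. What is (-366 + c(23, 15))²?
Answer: 128881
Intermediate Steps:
c(u, Z) = -16 + u (c(u, Z) = u - 16 = -16 + u)
(-366 + c(23, 15))² = (-366 + (-16 + 23))² = (-366 + 7)² = (-359)² = 128881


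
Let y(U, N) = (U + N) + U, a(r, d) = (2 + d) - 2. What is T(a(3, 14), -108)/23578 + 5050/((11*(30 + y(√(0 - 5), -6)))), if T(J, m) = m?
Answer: 357118194/19322171 - 2525*I*√5/1639 ≈ 18.482 - 3.4448*I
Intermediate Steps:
a(r, d) = d
y(U, N) = N + 2*U (y(U, N) = (N + U) + U = N + 2*U)
T(a(3, 14), -108)/23578 + 5050/((11*(30 + y(√(0 - 5), -6)))) = -108/23578 + 5050/((11*(30 + (-6 + 2*√(0 - 5))))) = -108*1/23578 + 5050/((11*(30 + (-6 + 2*√(-5))))) = -54/11789 + 5050/((11*(30 + (-6 + 2*(I*√5))))) = -54/11789 + 5050/((11*(30 + (-6 + 2*I*√5)))) = -54/11789 + 5050/((11*(24 + 2*I*√5))) = -54/11789 + 5050/(264 + 22*I*√5)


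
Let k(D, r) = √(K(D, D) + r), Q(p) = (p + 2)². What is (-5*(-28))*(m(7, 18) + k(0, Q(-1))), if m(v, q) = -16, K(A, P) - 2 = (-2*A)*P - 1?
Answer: -2240 + 140*√2 ≈ -2042.0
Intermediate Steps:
K(A, P) = 1 - 2*A*P (K(A, P) = 2 + ((-2*A)*P - 1) = 2 + (-2*A*P - 1) = 2 + (-1 - 2*A*P) = 1 - 2*A*P)
Q(p) = (2 + p)²
k(D, r) = √(1 + r - 2*D²) (k(D, r) = √((1 - 2*D*D) + r) = √((1 - 2*D²) + r) = √(1 + r - 2*D²))
(-5*(-28))*(m(7, 18) + k(0, Q(-1))) = (-5*(-28))*(-16 + √(1 + (2 - 1)² - 2*0²)) = 140*(-16 + √(1 + 1² - 2*0)) = 140*(-16 + √(1 + 1 + 0)) = 140*(-16 + √2) = -2240 + 140*√2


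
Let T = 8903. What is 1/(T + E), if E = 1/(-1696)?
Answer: 1696/15099487 ≈ 0.00011232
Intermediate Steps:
E = -1/1696 ≈ -0.00058962
1/(T + E) = 1/(8903 - 1/1696) = 1/(15099487/1696) = 1696/15099487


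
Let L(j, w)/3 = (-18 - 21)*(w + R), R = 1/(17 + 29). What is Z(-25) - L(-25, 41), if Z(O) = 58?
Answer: 223447/46 ≈ 4857.5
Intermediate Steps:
R = 1/46 ≈ 0.021739
L(j, w) = -117/46 - 117*w (L(j, w) = 3*((-18 - 21)*(w + 1/46)) = 3*(-39*(1/46 + w)) = 3*(-39/46 - 39*w) = -117/46 - 117*w)
Z(-25) - L(-25, 41) = 58 - (-117/46 - 117*41) = 58 - (-117/46 - 4797) = 58 - 1*(-220779/46) = 58 + 220779/46 = 223447/46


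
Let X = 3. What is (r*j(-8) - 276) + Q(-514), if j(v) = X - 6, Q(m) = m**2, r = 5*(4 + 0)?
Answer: 263860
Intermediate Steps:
r = 20 (r = 5*4 = 20)
j(v) = -3 (j(v) = 3 - 6 = -3)
(r*j(-8) - 276) + Q(-514) = (20*(-3) - 276) + (-514)**2 = (-60 - 276) + 264196 = -336 + 264196 = 263860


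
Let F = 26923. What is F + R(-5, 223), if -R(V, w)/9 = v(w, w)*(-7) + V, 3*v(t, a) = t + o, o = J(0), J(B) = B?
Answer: 31651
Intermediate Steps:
o = 0
v(t, a) = t/3 (v(t, a) = (t + 0)/3 = t/3)
R(V, w) = -9*V + 21*w (R(V, w) = -9*((w/3)*(-7) + V) = -9*(-7*w/3 + V) = -9*(V - 7*w/3) = -9*V + 21*w)
F + R(-5, 223) = 26923 + (-9*(-5) + 21*223) = 26923 + (45 + 4683) = 26923 + 4728 = 31651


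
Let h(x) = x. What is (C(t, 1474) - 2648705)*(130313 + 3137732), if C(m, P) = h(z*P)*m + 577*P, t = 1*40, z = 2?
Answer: -5491253528915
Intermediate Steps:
t = 40
C(m, P) = 577*P + 2*P*m (C(m, P) = (2*P)*m + 577*P = 2*P*m + 577*P = 577*P + 2*P*m)
(C(t, 1474) - 2648705)*(130313 + 3137732) = (1474*(577 + 2*40) - 2648705)*(130313 + 3137732) = (1474*(577 + 80) - 2648705)*3268045 = (1474*657 - 2648705)*3268045 = (968418 - 2648705)*3268045 = -1680287*3268045 = -5491253528915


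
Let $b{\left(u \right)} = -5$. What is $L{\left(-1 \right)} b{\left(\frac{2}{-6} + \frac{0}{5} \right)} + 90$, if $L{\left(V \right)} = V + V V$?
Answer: $90$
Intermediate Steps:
$L{\left(V \right)} = V + V^{2}$
$L{\left(-1 \right)} b{\left(\frac{2}{-6} + \frac{0}{5} \right)} + 90 = - (1 - 1) \left(-5\right) + 90 = \left(-1\right) 0 \left(-5\right) + 90 = 0 \left(-5\right) + 90 = 0 + 90 = 90$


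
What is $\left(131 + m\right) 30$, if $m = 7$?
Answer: $4140$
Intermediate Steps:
$\left(131 + m\right) 30 = \left(131 + 7\right) 30 = 138 \cdot 30 = 4140$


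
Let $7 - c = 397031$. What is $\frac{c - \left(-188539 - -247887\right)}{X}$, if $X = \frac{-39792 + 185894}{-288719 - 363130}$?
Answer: $\frac{13522074174}{6641} \approx 2.0362 \cdot 10^{6}$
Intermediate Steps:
$c = -397024$ ($c = 7 - 397031 = -397024$)
$X = - \frac{13282}{59259}$ ($X = \frac{146102}{-651849} = 146102 \left(- \frac{1}{651849}\right) = - \frac{13282}{59259} \approx -0.22413$)
$\frac{c - \left(-188539 - -247887\right)}{X} = \frac{-397024 - \left(-188539 - -247887\right)}{- \frac{13282}{59259}} = \left(-397024 - \left(-188539 + 247887\right)\right) \left(- \frac{59259}{13282}\right) = \left(-397024 - 59348\right) \left(- \frac{59259}{13282}\right) = \left(-456372\right) \left(- \frac{59259}{13282}\right) = \frac{13522074174}{6641}$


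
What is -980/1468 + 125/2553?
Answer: -579610/936951 ≈ -0.61861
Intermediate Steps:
-980/1468 + 125/2553 = -980*1/1468 + 125*(1/2553) = -245/367 + 125/2553 = -579610/936951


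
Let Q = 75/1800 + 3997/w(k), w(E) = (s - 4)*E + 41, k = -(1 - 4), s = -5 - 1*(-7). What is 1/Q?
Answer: 120/13709 ≈ 0.0087534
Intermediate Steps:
s = 2 (s = -5 + 7 = 2)
k = 3 (k = -1*(-3) = 3)
w(E) = 41 - 2*E (w(E) = (2 - 4)*E + 41 = -2*E + 41 = 41 - 2*E)
Q = 13709/120 (Q = 75/1800 + 3997/(41 - 2*3) = 75*(1/1800) + 3997/(41 - 6) = 1/24 + 3997/35 = 1/24 + 3997*(1/35) = 1/24 + 571/5 = 13709/120 ≈ 114.24)
1/Q = 1/(13709/120) = 120/13709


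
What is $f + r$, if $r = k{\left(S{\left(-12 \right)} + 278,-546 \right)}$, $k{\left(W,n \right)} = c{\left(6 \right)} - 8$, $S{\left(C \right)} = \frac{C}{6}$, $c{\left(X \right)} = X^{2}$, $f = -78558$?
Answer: $-78530$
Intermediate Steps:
$S{\left(C \right)} = \frac{C}{6}$ ($S{\left(C \right)} = C \frac{1}{6} = \frac{C}{6}$)
$k{\left(W,n \right)} = 28$ ($k{\left(W,n \right)} = 6^{2} - 8 = 36 - 8 = 28$)
$r = 28$
$f + r = -78558 + 28 = -78530$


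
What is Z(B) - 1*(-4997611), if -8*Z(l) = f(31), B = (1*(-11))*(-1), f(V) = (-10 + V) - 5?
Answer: 4997609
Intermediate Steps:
f(V) = -15 + V
B = 11 (B = -11*(-1) = 11)
Z(l) = -2 (Z(l) = -(-15 + 31)/8 = -1/8*16 = -2)
Z(B) - 1*(-4997611) = -2 - 1*(-4997611) = -2 + 4997611 = 4997609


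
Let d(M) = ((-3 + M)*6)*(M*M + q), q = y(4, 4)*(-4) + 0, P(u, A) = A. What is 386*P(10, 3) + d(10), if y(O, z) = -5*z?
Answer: 8718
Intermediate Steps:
q = 80 (q = -5*4*(-4) + 0 = -20*(-4) + 0 = 80 + 0 = 80)
d(M) = (-18 + 6*M)*(80 + M²) (d(M) = ((-3 + M)*6)*(M*M + 80) = (-18 + 6*M)*(M² + 80) = (-18 + 6*M)*(80 + M²))
386*P(10, 3) + d(10) = 386*3 + (-1440 - 18*10² + 6*10³ + 480*10) = 1158 + (-1440 - 18*100 + 6*1000 + 4800) = 1158 + (-1440 - 1800 + 6000 + 4800) = 1158 + 7560 = 8718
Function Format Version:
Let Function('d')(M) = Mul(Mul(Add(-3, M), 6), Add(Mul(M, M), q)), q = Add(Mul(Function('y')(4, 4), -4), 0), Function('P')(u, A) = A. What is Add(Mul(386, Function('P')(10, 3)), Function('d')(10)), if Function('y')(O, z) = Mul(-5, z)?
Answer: 8718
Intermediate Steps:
q = 80 (q = Add(Mul(Mul(-5, 4), -4), 0) = Add(Mul(-20, -4), 0) = Add(80, 0) = 80)
Function('d')(M) = Mul(Add(-18, Mul(6, M)), Add(80, Pow(M, 2))) (Function('d')(M) = Mul(Mul(Add(-3, M), 6), Add(Mul(M, M), 80)) = Mul(Add(-18, Mul(6, M)), Add(Pow(M, 2), 80)) = Mul(Add(-18, Mul(6, M)), Add(80, Pow(M, 2))))
Add(Mul(386, Function('P')(10, 3)), Function('d')(10)) = Add(Mul(386, 3), Add(-1440, Mul(-18, Pow(10, 2)), Mul(6, Pow(10, 3)), Mul(480, 10))) = Add(1158, Add(-1440, Mul(-18, 100), Mul(6, 1000), 4800)) = Add(1158, Add(-1440, -1800, 6000, 4800)) = Add(1158, 7560) = 8718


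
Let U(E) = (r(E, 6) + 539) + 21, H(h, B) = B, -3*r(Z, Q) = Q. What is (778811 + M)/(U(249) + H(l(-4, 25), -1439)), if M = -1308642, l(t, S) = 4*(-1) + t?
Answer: 529831/881 ≈ 601.40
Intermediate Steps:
r(Z, Q) = -Q/3
l(t, S) = -4 + t
U(E) = 558 (U(E) = (-⅓*6 + 539) + 21 = (-2 + 539) + 21 = 537 + 21 = 558)
(778811 + M)/(U(249) + H(l(-4, 25), -1439)) = (778811 - 1308642)/(558 - 1439) = -529831/(-881) = -529831*(-1/881) = 529831/881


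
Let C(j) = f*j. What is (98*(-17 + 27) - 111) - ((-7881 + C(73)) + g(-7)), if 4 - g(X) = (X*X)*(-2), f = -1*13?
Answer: 9597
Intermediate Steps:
f = -13
C(j) = -13*j
g(X) = 4 + 2*X² (g(X) = 4 - X*X*(-2) = 4 - X²*(-2) = 4 - (-2)*X² = 4 + 2*X²)
(98*(-17 + 27) - 111) - ((-7881 + C(73)) + g(-7)) = (98*(-17 + 27) - 111) - ((-7881 - 13*73) + (4 + 2*(-7)²)) = (98*10 - 111) - ((-7881 - 949) + (4 + 2*49)) = (980 - 111) - (-8830 + (4 + 98)) = 869 - (-8830 + 102) = 869 - 1*(-8728) = 869 + 8728 = 9597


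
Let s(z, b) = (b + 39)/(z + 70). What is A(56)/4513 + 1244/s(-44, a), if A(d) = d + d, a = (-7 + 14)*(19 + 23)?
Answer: 146005768/1502829 ≈ 97.154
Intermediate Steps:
a = 294 (a = 7*42 = 294)
A(d) = 2*d
s(z, b) = (39 + b)/(70 + z)
A(56)/4513 + 1244/s(-44, a) = (2*56)/4513 + 1244/(((39 + 294)/(70 - 44))) = 112*(1/4513) + 1244/((333/26)) = 112/4513 + 1244/(((1/26)*333)) = 112/4513 + 1244/(333/26) = 112/4513 + 1244*(26/333) = 112/4513 + 32344/333 = 146005768/1502829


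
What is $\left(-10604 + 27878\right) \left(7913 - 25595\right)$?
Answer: $-305438868$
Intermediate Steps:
$\left(-10604 + 27878\right) \left(7913 - 25595\right) = 17274 \left(7913 - 25595\right) = 17274 \left(-17682\right) = -305438868$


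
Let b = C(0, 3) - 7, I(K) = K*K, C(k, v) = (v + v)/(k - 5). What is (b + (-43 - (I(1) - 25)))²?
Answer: 18496/25 ≈ 739.84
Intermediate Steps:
C(k, v) = 2*v/(-5 + k) (C(k, v) = (2*v)/(-5 + k) = 2*v/(-5 + k))
I(K) = K²
b = -41/5 (b = 2*3/(-5 + 0) - 7 = 2*3/(-5) - 7 = 2*3*(-⅕) - 7 = -6/5 - 7 = -41/5 ≈ -8.2000)
(b + (-43 - (I(1) - 25)))² = (-41/5 + (-43 - (1² - 25)))² = (-41/5 + (-43 - (1 - 25)))² = (-41/5 + (-43 - 1*(-24)))² = (-41/5 + (-43 + 24))² = (-41/5 - 19)² = (-136/5)² = 18496/25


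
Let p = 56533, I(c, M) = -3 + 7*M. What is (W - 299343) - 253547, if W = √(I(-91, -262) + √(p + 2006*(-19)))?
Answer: -552890 + I*√(1837 - √18419) ≈ -5.5289e+5 + 41.247*I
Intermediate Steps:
W = √(-1837 + √18419) (W = √((-3 + 7*(-262)) + √(56533 + 2006*(-19))) = √((-3 - 1834) + √(56533 - 38114)) = √(-1837 + √18419) ≈ 41.247*I)
(W - 299343) - 253547 = (√(-1837 + √18419) - 299343) - 253547 = (-299343 + √(-1837 + √18419)) - 253547 = -552890 + √(-1837 + √18419)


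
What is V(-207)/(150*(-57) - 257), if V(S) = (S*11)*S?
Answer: -471339/8807 ≈ -53.519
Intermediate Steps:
V(S) = 11*S² (V(S) = (11*S)*S = 11*S²)
V(-207)/(150*(-57) - 257) = (11*(-207)²)/(150*(-57) - 257) = (11*42849)/(-8550 - 257) = 471339/(-8807) = 471339*(-1/8807) = -471339/8807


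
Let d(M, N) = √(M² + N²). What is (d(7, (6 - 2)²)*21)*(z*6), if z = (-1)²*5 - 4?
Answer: 126*√305 ≈ 2200.5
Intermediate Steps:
z = 1 (z = 1*5 - 4 = 5 - 4 = 1)
(d(7, (6 - 2)²)*21)*(z*6) = (√(7² + ((6 - 2)²)²)*21)*(1*6) = (√(49 + (4²)²)*21)*6 = (√(49 + 16²)*21)*6 = (√(49 + 256)*21)*6 = (√305*21)*6 = (21*√305)*6 = 126*√305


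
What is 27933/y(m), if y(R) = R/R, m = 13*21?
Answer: 27933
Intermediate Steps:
m = 273
y(R) = 1
27933/y(m) = 27933/1 = 27933*1 = 27933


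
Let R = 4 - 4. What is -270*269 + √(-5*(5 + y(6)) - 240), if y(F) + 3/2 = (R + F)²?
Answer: -72630 + 5*I*√70/2 ≈ -72630.0 + 20.917*I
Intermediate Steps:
R = 0
y(F) = -3/2 + F² (y(F) = -3/2 + (0 + F)² = -3/2 + F²)
-270*269 + √(-5*(5 + y(6)) - 240) = -270*269 + √(-5*(5 + (-3/2 + 6²)) - 240) = -72630 + √(-5*(5 + (-3/2 + 36)) - 240) = -72630 + √(-5*(5 + 69/2) - 240) = -72630 + √(-5*79/2 - 240) = -72630 + √(-395/2 - 240) = -72630 + √(-875/2) = -72630 + 5*I*√70/2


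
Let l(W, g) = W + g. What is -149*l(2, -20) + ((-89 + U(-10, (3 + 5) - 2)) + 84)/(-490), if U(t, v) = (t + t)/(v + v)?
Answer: 394256/147 ≈ 2682.0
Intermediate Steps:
U(t, v) = t/v (U(t, v) = (2*t)/((2*v)) = (2*t)*(1/(2*v)) = t/v)
-149*l(2, -20) + ((-89 + U(-10, (3 + 5) - 2)) + 84)/(-490) = -149*(2 - 20) + ((-89 - 10/((3 + 5) - 2)) + 84)/(-490) = -149*(-18) + ((-89 - 10/(8 - 2)) + 84)*(-1/490) = 2682 + ((-89 - 10/6) + 84)*(-1/490) = 2682 + ((-89 - 10*1/6) + 84)*(-1/490) = 2682 + ((-89 - 5/3) + 84)*(-1/490) = 2682 + (-272/3 + 84)*(-1/490) = 2682 - 20/3*(-1/490) = 2682 + 2/147 = 394256/147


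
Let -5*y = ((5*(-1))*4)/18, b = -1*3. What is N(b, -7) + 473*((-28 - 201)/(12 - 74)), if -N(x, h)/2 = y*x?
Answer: 325199/186 ≈ 1748.4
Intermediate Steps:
b = -3
y = 2/9 (y = -(5*(-1))*4/(5*18) = -(-5*4)/(5*18) = -(-4)/18 = -1/5*(-10/9) = 2/9 ≈ 0.22222)
N(x, h) = -4*x/9
N(b, -7) + 473*((-28 - 201)/(12 - 74)) = -4/9*(-3) + 473*((-28 - 201)/(12 - 74)) = 4/3 + 473*(-229/(-62)) = 4/3 + 473*(-229*(-1/62)) = 4/3 + 473*(229/62) = 4/3 + 108317/62 = 325199/186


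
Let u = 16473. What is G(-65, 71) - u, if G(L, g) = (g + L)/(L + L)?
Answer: -1070748/65 ≈ -16473.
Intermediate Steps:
G(L, g) = (L + g)/(2*L) (G(L, g) = (L + g)/((2*L)) = (L + g)*(1/(2*L)) = (L + g)/(2*L))
G(-65, 71) - u = (½)*(-65 + 71)/(-65) - 1*16473 = (½)*(-1/65)*6 - 16473 = -3/65 - 16473 = -1070748/65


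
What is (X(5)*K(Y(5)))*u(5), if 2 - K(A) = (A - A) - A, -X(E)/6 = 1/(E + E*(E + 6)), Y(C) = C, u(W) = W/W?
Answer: -7/10 ≈ -0.70000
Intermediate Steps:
u(W) = 1
X(E) = -6/(E + E*(6 + E)) (X(E) = -6/(E + E*(E + 6)) = -6/(E + E*(6 + E)))
K(A) = 2 + A (K(A) = 2 - ((A - A) - A) = 2 - (0 - A) = 2 - (-1)*A = 2 + A)
(X(5)*K(Y(5)))*u(5) = ((-6/(5*(7 + 5)))*(2 + 5))*1 = (-6*⅕/12*7)*1 = (-6*⅕*1/12*7)*1 = -⅒*7*1 = -7/10*1 = -7/10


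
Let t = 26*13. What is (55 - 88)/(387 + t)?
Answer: -33/725 ≈ -0.045517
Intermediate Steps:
t = 338
(55 - 88)/(387 + t) = (55 - 88)/(387 + 338) = -33/725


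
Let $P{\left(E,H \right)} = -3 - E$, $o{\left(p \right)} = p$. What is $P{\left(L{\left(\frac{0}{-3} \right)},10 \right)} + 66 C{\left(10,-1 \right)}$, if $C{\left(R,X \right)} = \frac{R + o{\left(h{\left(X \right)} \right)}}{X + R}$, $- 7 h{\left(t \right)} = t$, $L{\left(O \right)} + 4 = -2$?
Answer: $\frac{1625}{21} \approx 77.381$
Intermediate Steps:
$L{\left(O \right)} = -6$ ($L{\left(O \right)} = -4 - 2 = -6$)
$h{\left(t \right)} = - \frac{t}{7}$
$C{\left(R,X \right)} = \frac{R - \frac{X}{7}}{R + X}$ ($C{\left(R,X \right)} = \frac{R - \frac{X}{7}}{X + R} = \frac{R - \frac{X}{7}}{R + X}$)
$P{\left(L{\left(\frac{0}{-3} \right)},10 \right)} + 66 C{\left(10,-1 \right)} = \left(-3 - -6\right) + 66 \frac{10 - - \frac{1}{7}}{10 - 1} = \left(-3 + 6\right) + 66 \frac{10 + \frac{1}{7}}{9} = 3 + 66 \cdot \frac{1}{9} \cdot \frac{71}{7} = 3 + 66 \cdot \frac{71}{63} = 3 + \frac{1562}{21} = \frac{1625}{21}$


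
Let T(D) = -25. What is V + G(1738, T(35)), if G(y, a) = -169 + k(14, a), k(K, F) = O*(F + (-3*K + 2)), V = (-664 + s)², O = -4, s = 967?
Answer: 91900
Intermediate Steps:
V = 91809 (V = (-664 + 967)² = 303² = 91809)
k(K, F) = -8 - 4*F + 12*K (k(K, F) = -4*(F + (-3*K + 2)) = -4*(F + (2 - 3*K)) = -4*(2 + F - 3*K) = -8 - 4*F + 12*K)
G(y, a) = -9 - 4*a (G(y, a) = -169 + (-8 - 4*a + 12*14) = -169 + (-8 - 4*a + 168) = -169 + (160 - 4*a) = -9 - 4*a)
V + G(1738, T(35)) = 91809 + (-9 - 4*(-25)) = 91809 + (-9 + 100) = 91809 + 91 = 91900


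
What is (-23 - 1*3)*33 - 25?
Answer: -883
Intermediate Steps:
(-23 - 1*3)*33 - 25 = (-23 - 3)*33 - 25 = -26*33 - 25 = -858 - 25 = -883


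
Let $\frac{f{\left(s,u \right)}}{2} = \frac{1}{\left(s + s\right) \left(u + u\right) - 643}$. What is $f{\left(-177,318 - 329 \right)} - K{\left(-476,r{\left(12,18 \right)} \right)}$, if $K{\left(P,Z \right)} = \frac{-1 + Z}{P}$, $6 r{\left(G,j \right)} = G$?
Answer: $\frac{8097}{3401020} \approx 0.0023808$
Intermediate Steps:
$r{\left(G,j \right)} = \frac{G}{6}$
$f{\left(s,u \right)} = \frac{2}{-643 + 4 s u}$ ($f{\left(s,u \right)} = \frac{2}{\left(s + s\right) \left(u + u\right) - 643} = \frac{2}{2 s 2 u - 643} = \frac{2}{4 s u - 643} = \frac{2}{-643 + 4 s u}$)
$K{\left(P,Z \right)} = \frac{-1 + Z}{P}$
$f{\left(-177,318 - 329 \right)} - K{\left(-476,r{\left(12,18 \right)} \right)} = \frac{2}{-643 + 4 \left(-177\right) \left(318 - 329\right)} - \frac{-1 + \frac{1}{6} \cdot 12}{-476} = \frac{2}{-643 + 4 \left(-177\right) \left(318 - 329\right)} - - \frac{-1 + 2}{476} = \frac{2}{-643 + 4 \left(-177\right) \left(-11\right)} - \left(- \frac{1}{476}\right) 1 = \frac{2}{-643 + 7788} - - \frac{1}{476} = \frac{2}{7145} + \frac{1}{476} = \frac{8097}{3401020}$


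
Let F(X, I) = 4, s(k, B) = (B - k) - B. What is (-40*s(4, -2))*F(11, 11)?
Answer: 640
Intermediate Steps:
s(k, B) = -k
(-40*s(4, -2))*F(11, 11) = -(-40)*4*4 = -40*(-4)*4 = 160*4 = 640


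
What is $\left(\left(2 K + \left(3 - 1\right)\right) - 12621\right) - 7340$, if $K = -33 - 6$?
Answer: $-20037$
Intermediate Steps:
$K = -39$
$\left(\left(2 K + \left(3 - 1\right)\right) - 12621\right) - 7340 = \left(\left(2 \left(-39\right) + \left(3 - 1\right)\right) - 12621\right) - 7340 = \left(\left(-78 + \left(3 - 1\right)\right) - 12621\right) - 7340 = \left(\left(-78 + 2\right) - 12621\right) - 7340 = \left(-76 - 12621\right) - 7340 = -12697 - 7340 = -20037$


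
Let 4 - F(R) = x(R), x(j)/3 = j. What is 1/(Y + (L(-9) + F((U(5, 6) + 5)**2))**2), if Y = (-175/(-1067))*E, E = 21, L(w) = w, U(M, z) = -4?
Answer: 1067/71963 ≈ 0.014827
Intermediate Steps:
x(j) = 3*j
F(R) = 4 - 3*R
Y = 3675/1067 (Y = -175/(-1067)*21 = -175*(-1/1067)*21 = (175/1067)*21 = 3675/1067 ≈ 3.4442)
1/(Y + (L(-9) + F((U(5, 6) + 5)**2))**2) = 1/(3675/1067 + (-9 + (4 - 3*(-4 + 5)**2))**2) = 1/(3675/1067 + (-9 + (4 - 3*1**2))**2) = 1/(3675/1067 + (-9 + (4 - 3*1))**2) = 1/(3675/1067 + (-9 + (4 - 3))**2) = 1/(3675/1067 + (-9 + 1)**2) = 1/(3675/1067 + (-8)**2) = 1/(3675/1067 + 64) = 1/(71963/1067) = 1067/71963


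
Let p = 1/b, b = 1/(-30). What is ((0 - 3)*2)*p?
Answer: 180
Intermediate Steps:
b = -1/30 ≈ -0.033333
p = -30 (p = 1/(-1/30) = -30)
((0 - 3)*2)*p = ((0 - 3)*2)*(-30) = -3*2*(-30) = -6*(-30) = 180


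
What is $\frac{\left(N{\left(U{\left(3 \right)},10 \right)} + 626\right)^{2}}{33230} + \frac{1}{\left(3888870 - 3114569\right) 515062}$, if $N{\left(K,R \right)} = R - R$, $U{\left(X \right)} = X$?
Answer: $\frac{78142625838425571}{6626278354914130} \approx 11.793$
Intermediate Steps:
$N{\left(K,R \right)} = 0$
$\frac{\left(N{\left(U{\left(3 \right)},10 \right)} + 626\right)^{2}}{33230} + \frac{1}{\left(3888870 - 3114569\right) 515062} = \frac{\left(0 + 626\right)^{2}}{33230} + \frac{1}{\left(3888870 - 3114569\right) 515062} = 626^{2} \cdot \frac{1}{33230} + \frac{1}{774301} \cdot \frac{1}{515062} = 391876 \cdot \frac{1}{33230} + \frac{1}{774301} \cdot \frac{1}{515062} = \frac{195938}{16615} + \frac{1}{398813021662} = \frac{78142625838425571}{6626278354914130}$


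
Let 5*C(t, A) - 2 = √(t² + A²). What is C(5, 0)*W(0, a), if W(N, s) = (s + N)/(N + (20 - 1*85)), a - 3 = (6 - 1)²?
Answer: -196/325 ≈ -0.60308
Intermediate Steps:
a = 28 (a = 3 + (6 - 1)² = 3 + 5² = 3 + 25 = 28)
W(N, s) = (N + s)/(-65 + N) (W(N, s) = (N + s)/(N + (20 - 85)) = (N + s)/(N - 65) = (N + s)/(-65 + N))
C(t, A) = ⅖ + √(A² + t²)/5 (C(t, A) = ⅖ + √(t² + A²)/5 = ⅖ + √(A² + t²)/5)
C(5, 0)*W(0, a) = (⅖ + √(0² + 5²)/5)*((0 + 28)/(-65 + 0)) = (⅖ + √(0 + 25)/5)*(28/(-65)) = (⅖ + √25/5)*(-1/65*28) = (⅖ + (⅕)*5)*(-28/65) = (⅖ + 1)*(-28/65) = (7/5)*(-28/65) = -196/325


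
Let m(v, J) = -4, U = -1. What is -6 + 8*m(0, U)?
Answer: -38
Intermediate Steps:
-6 + 8*m(0, U) = -6 + 8*(-4) = -6 - 32 = -38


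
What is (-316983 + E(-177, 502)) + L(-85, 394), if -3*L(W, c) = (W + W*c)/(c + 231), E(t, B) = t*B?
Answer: -30436432/75 ≈ -4.0582e+5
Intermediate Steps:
E(t, B) = B*t
L(W, c) = -(W + W*c)/(3*(231 + c)) (L(W, c) = -(W + W*c)/(3*(c + 231)) = -(W + W*c)/(3*(231 + c)))
(-316983 + E(-177, 502)) + L(-85, 394) = (-316983 + 502*(-177)) - 1*(-85)*(1 + 394)/(693 + 3*394) = (-316983 - 88854) - 1*(-85)*395/(693 + 1182) = -405837 - 1*(-85)*395/1875 = -405837 - 1*(-85)*1/1875*395 = -405837 + 1343/75 = -30436432/75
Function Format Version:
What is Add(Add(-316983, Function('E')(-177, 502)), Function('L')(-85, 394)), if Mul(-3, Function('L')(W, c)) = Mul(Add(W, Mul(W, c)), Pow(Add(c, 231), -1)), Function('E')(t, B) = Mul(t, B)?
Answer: Rational(-30436432, 75) ≈ -4.0582e+5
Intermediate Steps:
Function('E')(t, B) = Mul(B, t)
Function('L')(W, c) = Mul(Rational(-1, 3), Pow(Add(231, c), -1), Add(W, Mul(W, c))) (Function('L')(W, c) = Mul(Rational(-1, 3), Mul(Add(W, Mul(W, c)), Pow(Add(c, 231), -1))) = Mul(Rational(-1, 3), Mul(Add(W, Mul(W, c)), Pow(Add(231, c), -1))) = Mul(Rational(-1, 3), Mul(Pow(Add(231, c), -1), Add(W, Mul(W, c)))) = Mul(Rational(-1, 3), Pow(Add(231, c), -1), Add(W, Mul(W, c))))
Add(Add(-316983, Function('E')(-177, 502)), Function('L')(-85, 394)) = Add(Add(-316983, Mul(502, -177)), Mul(-1, -85, Pow(Add(693, Mul(3, 394)), -1), Add(1, 394))) = Add(Add(-316983, -88854), Mul(-1, -85, Pow(Add(693, 1182), -1), 395)) = Add(-405837, Mul(-1, -85, Pow(1875, -1), 395)) = Add(-405837, Mul(-1, -85, Rational(1, 1875), 395)) = Add(-405837, Rational(1343, 75)) = Rational(-30436432, 75)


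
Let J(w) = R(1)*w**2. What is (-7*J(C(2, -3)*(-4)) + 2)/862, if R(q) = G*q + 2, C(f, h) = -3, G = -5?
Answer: 1513/431 ≈ 3.5104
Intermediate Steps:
R(q) = 2 - 5*q (R(q) = -5*q + 2 = 2 - 5*q)
J(w) = -3*w**2 (J(w) = (2 - 5*1)*w**2 = (2 - 5)*w**2 = -3*w**2)
(-7*J(C(2, -3)*(-4)) + 2)/862 = (-(-21)*(-3*(-4))**2 + 2)/862 = (-(-21)*12**2 + 2)*(1/862) = (-(-21)*144 + 2)*(1/862) = (-7*(-432) + 2)*(1/862) = (3024 + 2)*(1/862) = 3026*(1/862) = 1513/431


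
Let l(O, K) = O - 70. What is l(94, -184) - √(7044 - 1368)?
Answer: 24 - 2*√1419 ≈ -51.339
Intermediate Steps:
l(O, K) = -70 + O
l(94, -184) - √(7044 - 1368) = (-70 + 94) - √(7044 - 1368) = 24 - √5676 = 24 - 2*√1419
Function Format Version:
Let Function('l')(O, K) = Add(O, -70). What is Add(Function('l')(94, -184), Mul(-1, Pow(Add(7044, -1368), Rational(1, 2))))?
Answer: Add(24, Mul(-2, Pow(1419, Rational(1, 2)))) ≈ -51.339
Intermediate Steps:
Function('l')(O, K) = Add(-70, O)
Add(Function('l')(94, -184), Mul(-1, Pow(Add(7044, -1368), Rational(1, 2)))) = Add(Add(-70, 94), Mul(-1, Pow(Add(7044, -1368), Rational(1, 2)))) = Add(24, Mul(-1, Pow(5676, Rational(1, 2)))) = Add(24, Mul(-1, Mul(2, Pow(1419, Rational(1, 2))))) = Add(24, Mul(-2, Pow(1419, Rational(1, 2))))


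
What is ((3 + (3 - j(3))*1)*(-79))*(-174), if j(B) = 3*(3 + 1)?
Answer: -82476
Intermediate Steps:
j(B) = 12 (j(B) = 3*4 = 12)
((3 + (3 - j(3))*1)*(-79))*(-174) = ((3 + (3 - 1*12)*1)*(-79))*(-174) = ((3 + (3 - 12)*1)*(-79))*(-174) = ((3 - 9*1)*(-79))*(-174) = ((3 - 9)*(-79))*(-174) = -6*(-79)*(-174) = 474*(-174) = -82476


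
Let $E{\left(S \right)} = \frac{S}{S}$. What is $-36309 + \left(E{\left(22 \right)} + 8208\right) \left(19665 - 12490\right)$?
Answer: $58863266$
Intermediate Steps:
$E{\left(S \right)} = 1$
$-36309 + \left(E{\left(22 \right)} + 8208\right) \left(19665 - 12490\right) = -36309 + \left(1 + 8208\right) \left(19665 - 12490\right) = -36309 + 8209 \cdot 7175 = -36309 + 58899575 = 58863266$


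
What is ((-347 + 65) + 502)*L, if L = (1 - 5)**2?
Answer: 3520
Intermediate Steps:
L = 16 (L = (-4)**2 = 16)
((-347 + 65) + 502)*L = ((-347 + 65) + 502)*16 = (-282 + 502)*16 = 220*16 = 3520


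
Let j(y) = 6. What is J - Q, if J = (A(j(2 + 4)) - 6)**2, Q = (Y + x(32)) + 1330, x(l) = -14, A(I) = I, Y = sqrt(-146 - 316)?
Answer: -1316 - I*sqrt(462) ≈ -1316.0 - 21.494*I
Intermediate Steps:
Y = I*sqrt(462) (Y = sqrt(-462) = I*sqrt(462) ≈ 21.494*I)
Q = 1316 + I*sqrt(462) (Q = (I*sqrt(462) - 14) + 1330 = (-14 + I*sqrt(462)) + 1330 = 1316 + I*sqrt(462) ≈ 1316.0 + 21.494*I)
J = 0 (J = (6 - 6)**2 = 0**2 = 0)
J - Q = 0 - (1316 + I*sqrt(462)) = 0 + (-1316 - I*sqrt(462)) = -1316 - I*sqrt(462)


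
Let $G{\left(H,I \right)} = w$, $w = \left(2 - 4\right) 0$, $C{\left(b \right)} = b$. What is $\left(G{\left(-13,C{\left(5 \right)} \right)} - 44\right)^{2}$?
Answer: $1936$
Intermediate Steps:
$w = 0$ ($w = \left(-2\right) 0 = 0$)
$G{\left(H,I \right)} = 0$
$\left(G{\left(-13,C{\left(5 \right)} \right)} - 44\right)^{2} = \left(0 - 44\right)^{2} = \left(-44\right)^{2} = 1936$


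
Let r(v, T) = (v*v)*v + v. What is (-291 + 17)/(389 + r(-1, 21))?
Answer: -274/387 ≈ -0.70801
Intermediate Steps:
r(v, T) = v + v**3 (r(v, T) = v**2*v + v = v**3 + v = v + v**3)
(-291 + 17)/(389 + r(-1, 21)) = (-291 + 17)/(389 + (-1 + (-1)**3)) = -274/(389 + (-1 - 1)) = -274/(389 - 2) = -274/387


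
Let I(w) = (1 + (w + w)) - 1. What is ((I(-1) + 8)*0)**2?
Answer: 0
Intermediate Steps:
I(w) = 2*w (I(w) = (1 + 2*w) - 1 = 2*w)
((I(-1) + 8)*0)**2 = ((2*(-1) + 8)*0)**2 = ((-2 + 8)*0)**2 = (6*0)**2 = 0**2 = 0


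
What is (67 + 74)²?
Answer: 19881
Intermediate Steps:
(67 + 74)² = 141² = 19881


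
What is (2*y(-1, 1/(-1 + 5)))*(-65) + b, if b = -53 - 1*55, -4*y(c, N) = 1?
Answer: -151/2 ≈ -75.500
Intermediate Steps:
y(c, N) = -¼ (y(c, N) = -¼*1 = -¼)
b = -108 (b = -53 - 55 = -108)
(2*y(-1, 1/(-1 + 5)))*(-65) + b = (2*(-¼))*(-65) - 108 = -½*(-65) - 108 = 65/2 - 108 = -151/2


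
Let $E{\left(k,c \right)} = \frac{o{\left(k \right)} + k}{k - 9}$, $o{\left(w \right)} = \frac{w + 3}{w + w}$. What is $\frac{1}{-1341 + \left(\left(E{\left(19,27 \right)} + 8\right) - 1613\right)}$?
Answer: $- \frac{95}{279684} \approx -0.00033967$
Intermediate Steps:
$o{\left(w \right)} = \frac{3 + w}{2 w}$
$E{\left(k,c \right)} = \frac{k + \frac{3 + k}{2 k}}{-9 + k}$ ($E{\left(k,c \right)} = \frac{\frac{3 + k}{2 k} + k}{k - 9} = \frac{k + \frac{3 + k}{2 k}}{-9 + k}$)
$\frac{1}{-1341 + \left(\left(E{\left(19,27 \right)} + 8\right) - 1613\right)} = \frac{1}{-1341 - \left(1605 - \frac{3 + 19 + 2 \cdot 19^{2}}{2 \cdot 19 \left(-9 + 19\right)}\right)} = \frac{1}{-1341 - \left(1605 - \frac{3 + 19 + 2 \cdot 361}{38 \cdot 10}\right)} = \frac{1}{-1341 - \left(1605 - \frac{3 + 19 + 722}{380}\right)} = \frac{1}{-1341 - \left(1605 - \frac{1}{380} \cdot 744\right)} = \frac{1}{-1341 + \left(\left(\frac{186}{95} + 8\right) - 1613\right)} = \frac{1}{-1341 + \left(\frac{946}{95} - 1613\right)} = \frac{1}{-1341 - \frac{152289}{95}} = \frac{1}{- \frac{279684}{95}} = - \frac{95}{279684}$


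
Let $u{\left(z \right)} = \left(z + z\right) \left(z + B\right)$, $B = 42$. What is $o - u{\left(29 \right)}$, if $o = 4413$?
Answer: $295$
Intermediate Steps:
$u{\left(z \right)} = 2 z \left(42 + z\right)$ ($u{\left(z \right)} = \left(z + z\right) \left(z + 42\right) = 2 z \left(42 + z\right)$)
$o - u{\left(29 \right)} = 4413 - 2 \cdot 29 \left(42 + 29\right) = 4413 - 2 \cdot 29 \cdot 71 = 4413 - 4118 = 295$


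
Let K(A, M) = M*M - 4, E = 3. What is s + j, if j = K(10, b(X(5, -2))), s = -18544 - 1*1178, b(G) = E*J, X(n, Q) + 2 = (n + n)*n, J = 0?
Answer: -19726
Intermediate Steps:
X(n, Q) = -2 + 2*n² (X(n, Q) = -2 + (n + n)*n = -2 + (2*n)*n = -2 + 2*n²)
b(G) = 0 (b(G) = 3*0 = 0)
s = -19722 (s = -18544 - 1178 = -19722)
K(A, M) = -4 + M² (K(A, M) = M² - 4 = -4 + M²)
j = -4 (j = -4 + 0² = -4 + 0 = -4)
s + j = -19722 - 4 = -19726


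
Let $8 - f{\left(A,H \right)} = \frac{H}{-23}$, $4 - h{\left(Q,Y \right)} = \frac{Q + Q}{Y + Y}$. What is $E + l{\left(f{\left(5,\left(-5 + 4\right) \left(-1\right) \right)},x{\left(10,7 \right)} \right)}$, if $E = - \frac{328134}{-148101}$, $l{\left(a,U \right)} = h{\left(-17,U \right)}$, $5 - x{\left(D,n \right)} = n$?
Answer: $- \frac{225547}{98734} \approx -2.2844$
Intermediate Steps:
$h{\left(Q,Y \right)} = 4 - \frac{Q}{Y}$ ($h{\left(Q,Y \right)} = 4 - \frac{Q + Q}{Y + Y} = 4 - \frac{2 Q}{2 Y} = 4 - 2 Q \frac{1}{2 Y} = 4 - \frac{Q}{Y}$)
$f{\left(A,H \right)} = 8 + \frac{H}{23}$ ($f{\left(A,H \right)} = 8 - \frac{H}{-23} = 8 - H \left(- \frac{1}{23}\right) = 8 - - \frac{H}{23} = 8 + \frac{H}{23}$)
$x{\left(D,n \right)} = 5 - n$
$l{\left(a,U \right)} = 4 + \frac{17}{U}$ ($l{\left(a,U \right)} = 4 - - \frac{17}{U} = 4 + \frac{17}{U}$)
$E = \frac{109378}{49367}$ ($E = \left(-328134\right) \left(- \frac{1}{148101}\right) = \frac{109378}{49367} \approx 2.2156$)
$E + l{\left(f{\left(5,\left(-5 + 4\right) \left(-1\right) \right)},x{\left(10,7 \right)} \right)} = \frac{109378}{49367} + \left(4 + \frac{17}{5 - 7}\right) = \frac{109378}{49367} + \left(4 + \frac{17}{-2}\right) = \frac{109378}{49367} + \left(4 + 17 \left(- \frac{1}{2}\right)\right) = \frac{109378}{49367} + \left(4 - \frac{17}{2}\right) = \frac{109378}{49367} - \frac{9}{2} = - \frac{225547}{98734}$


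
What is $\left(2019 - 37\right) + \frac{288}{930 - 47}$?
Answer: $\frac{1750394}{883} \approx 1982.3$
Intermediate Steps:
$\left(2019 - 37\right) + \frac{288}{930 - 47} = 1982 + \frac{288}{883} = \frac{1750394}{883}$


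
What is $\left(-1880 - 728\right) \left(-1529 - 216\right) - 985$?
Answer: $4549975$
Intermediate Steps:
$\left(-1880 - 728\right) \left(-1529 - 216\right) - 985 = - 2608 \left(-1529 - 216\right) - 985 = \left(-2608\right) \left(-1745\right) - 985 = 4550960 - 985 = 4549975$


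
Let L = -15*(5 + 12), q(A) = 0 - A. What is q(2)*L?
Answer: 510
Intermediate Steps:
q(A) = -A
L = -255 (L = -15*17 = -255)
q(2)*L = -1*2*(-255) = -2*(-255) = 510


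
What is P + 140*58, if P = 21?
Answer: 8141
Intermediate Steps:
P + 140*58 = 21 + 140*58 = 21 + 8120 = 8141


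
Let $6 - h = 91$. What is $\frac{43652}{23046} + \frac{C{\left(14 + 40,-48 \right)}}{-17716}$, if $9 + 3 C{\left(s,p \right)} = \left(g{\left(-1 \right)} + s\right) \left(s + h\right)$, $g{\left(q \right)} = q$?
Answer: $\frac{32751229}{17011789} \approx 1.9252$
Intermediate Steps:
$h = -85$ ($h = 6 - 91 = -85$)
$C{\left(s,p \right)} = -3 + \frac{\left(-1 + s\right) \left(-85 + s\right)}{3}$ ($C{\left(s,p \right)} = -3 + \frac{\left(-1 + s\right) \left(s - 85\right)}{3} = -3 + \frac{\left(-1 + s\right) \left(-85 + s\right)}{3}$)
$\frac{43652}{23046} + \frac{C{\left(14 + 40,-48 \right)}}{-17716} = \frac{43652}{23046} + \frac{\frac{76}{3} - \frac{86 \left(14 + 40\right)}{3} + \frac{\left(14 + 40\right)^{2}}{3}}{-17716} = 43652 \cdot \frac{1}{23046} + \left(\frac{76}{3} - 1548 + \frac{54^{2}}{3}\right) \left(- \frac{1}{17716}\right) = \frac{21826}{11523} + \left(\frac{76}{3} - 1548 + \frac{1}{3} \cdot 2916\right) \left(- \frac{1}{17716}\right) = \frac{21826}{11523} + \left(\frac{76}{3} - 1548 + 972\right) \left(- \frac{1}{17716}\right) = \frac{21826}{11523} - - \frac{413}{13287} = \frac{21826}{11523} + \frac{413}{13287} = \frac{32751229}{17011789}$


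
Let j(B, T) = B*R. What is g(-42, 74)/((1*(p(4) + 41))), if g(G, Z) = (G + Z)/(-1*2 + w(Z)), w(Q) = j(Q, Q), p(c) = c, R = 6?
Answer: 16/9945 ≈ 0.0016088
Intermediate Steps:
j(B, T) = 6*B (j(B, T) = B*6 = 6*B)
w(Q) = 6*Q
g(G, Z) = (G + Z)/(-2 + 6*Z) (g(G, Z) = (G + Z)/(-1*2 + 6*Z) = (G + Z)/(-2 + 6*Z))
g(-42, 74)/((1*(p(4) + 41))) = ((-42 + 74)/(2*(-1 + 3*74)))/((1*(4 + 41))) = ((½)*32/(-1 + 222))/((1*45)) = ((½)*32/221)/45 = ((½)*(1/221)*32)*(1/45) = (16/221)*(1/45) = 16/9945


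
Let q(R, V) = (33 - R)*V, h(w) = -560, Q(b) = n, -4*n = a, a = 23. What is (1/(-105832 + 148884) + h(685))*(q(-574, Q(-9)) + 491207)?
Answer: -47033684656173/172208 ≈ -2.7312e+8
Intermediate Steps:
n = -23/4 (n = -¼*23 = -23/4 ≈ -5.7500)
Q(b) = -23/4
q(R, V) = V*(33 - R)
(1/(-105832 + 148884) + h(685))*(q(-574, Q(-9)) + 491207) = (1/(-105832 + 148884) - 560)*(-23*(33 - 1*(-574))/4 + 491207) = (1/43052 - 560)*(-23*(33 + 574)/4 + 491207) = (1/43052 - 560)*(-23/4*607 + 491207) = -24109119*(-13961/4 + 491207)/43052 = -24109119/43052*1950867/4 = -47033684656173/172208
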